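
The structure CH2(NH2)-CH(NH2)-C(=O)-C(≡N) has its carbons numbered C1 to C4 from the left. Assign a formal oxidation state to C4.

+3

C4 has one bond to C (0), a triple bond to N (3×+1 = +3).
Oxidation state = 0 + 3 = +3.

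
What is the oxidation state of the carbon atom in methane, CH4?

Assign +1 per bond to O/N/halogen, −1 per bond to H or an electropositive element, and 0 per bond to carbon.
The carbon has one bond to H (-1), one bond to H (-1), one bond to H (-1), one bond to H (-1).
Oxidation state = -1 − 1 − 1 − 1 = -4.

-4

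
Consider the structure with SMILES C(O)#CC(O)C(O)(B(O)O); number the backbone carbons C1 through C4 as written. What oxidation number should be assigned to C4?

-1

C4 has one bond to C (0), one bond to H (-1), one bond to O (+1), one bond to B (-1).
Oxidation state = 0 − 1 + 1 − 1 = -1.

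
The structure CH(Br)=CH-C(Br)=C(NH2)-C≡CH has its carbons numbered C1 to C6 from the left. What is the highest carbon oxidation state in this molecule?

Tallying each carbon's bonds:
C1: 2C, 1H, 1Br → 0 − 1 + 1 = 0
C2: 3C, 1H → 0 − 1 = -1
C3: 3C, 1Br → 0 + 1 = +1
C4: 3C, 1N → 0 + 1 = +1
C5: 4C → 0 = 0
C6: 3C, 1H → 0 − 1 = -1
The highest value is +1.

+1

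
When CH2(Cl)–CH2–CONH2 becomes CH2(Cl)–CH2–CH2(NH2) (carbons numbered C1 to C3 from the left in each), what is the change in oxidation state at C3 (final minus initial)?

Before: C3 has 1 bond to C, 2 bonds to O, 1 bond to N → oxidation state +3.
After: C3 has 1 bond to C, 2 bonds to H, 1 bond to N → oxidation state -1.
Δ = -1 − (+3) = -4, so this is a reduction at C3.

-4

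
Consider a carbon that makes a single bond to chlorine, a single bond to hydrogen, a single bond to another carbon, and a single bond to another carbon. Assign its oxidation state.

The carbon has one bond to C (0), one bond to C (0), one bond to H (-1), one bond to Cl (+1).
Oxidation state = 0 + 0 − 1 + 1 = 0.

0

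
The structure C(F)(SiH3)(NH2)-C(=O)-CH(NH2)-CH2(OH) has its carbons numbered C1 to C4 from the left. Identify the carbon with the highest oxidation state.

C2

Each bond to a more electronegative atom (O, N, halogen) counts +1, each bond to a less electronegative atom (H, metal, B, Si) counts −1, and each C–C bond counts 0. Tallying each carbon:
C1: 1C, 1N, 1F, 1Si → 0 + 1 + 1 − 1 = +1
C2: 2C, 2O → 0 + 2 = +2
C3: 2C, 1H, 1N → 0 − 1 + 1 = 0
C4: 1C, 2H, 1O → 0 − 2 + 1 = -1
The most oxidised carbon is C2 at +2.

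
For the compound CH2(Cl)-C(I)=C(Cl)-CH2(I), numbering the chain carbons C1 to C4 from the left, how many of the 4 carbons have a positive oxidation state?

Tallying each carbon's bonds:
C1: 1C, 2H, 1Cl → 0 − 2 + 1 = -1
C2: 3C, 1I → 0 + 1 = +1
C3: 3C, 1Cl → 0 + 1 = +1
C4: 1C, 2H, 1I → 0 − 2 + 1 = -1
2 carbons (C2, C3) meet the condition.

2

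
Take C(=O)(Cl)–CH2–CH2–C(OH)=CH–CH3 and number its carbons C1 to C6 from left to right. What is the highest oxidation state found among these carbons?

+3

Count +1 for every bond to an atom more electronegative than carbon and −1 for every bond to one less electronegative; C–C bonds are 0. Tallying each carbon:
C1: 1C, 2O, 1Cl → 0 + 2 + 1 = +3
C2: 2C, 2H → 0 − 2 = -2
C3: 2C, 2H → 0 − 2 = -2
C4: 3C, 1O → 0 + 1 = +1
C5: 3C, 1H → 0 − 1 = -1
C6: 1C, 3H → 0 − 3 = -3
The highest value is +3.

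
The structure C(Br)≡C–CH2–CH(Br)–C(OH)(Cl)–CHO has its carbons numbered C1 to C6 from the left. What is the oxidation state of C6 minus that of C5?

-1

C6: 1C, 1H, 2O → 0 − 1 + 2 = +1
C5: 2C, 1O, 1Cl → 0 + 1 + 1 = +2
Difference: +1 − (+2) = -1.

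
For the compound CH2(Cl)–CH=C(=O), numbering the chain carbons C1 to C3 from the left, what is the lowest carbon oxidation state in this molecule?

-1

Each bond to a more electronegative atom (O, N, halogen) counts +1, each bond to a less electronegative atom (H, metal, B, Si) counts −1, and each C–C bond counts 0. Tallying each carbon:
C1: 1C, 2H, 1Cl → 0 − 2 + 1 = -1
C2: 3C, 1H → 0 − 1 = -1
C3: 2C, 2O → 0 + 2 = +2
The lowest value is -1.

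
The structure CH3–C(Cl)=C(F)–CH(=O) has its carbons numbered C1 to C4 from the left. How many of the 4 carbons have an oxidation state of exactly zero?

0

Count +1 for every bond to an atom more electronegative than carbon and −1 for every bond to one less electronegative; C–C bonds are 0. Tallying each carbon:
C1: 1C, 3H → 0 − 3 = -3
C2: 3C, 1Cl → 0 + 1 = +1
C3: 3C, 1F → 0 + 1 = +1
C4: 1C, 1H, 2O → 0 − 1 + 2 = +1
0 carbons meet the condition.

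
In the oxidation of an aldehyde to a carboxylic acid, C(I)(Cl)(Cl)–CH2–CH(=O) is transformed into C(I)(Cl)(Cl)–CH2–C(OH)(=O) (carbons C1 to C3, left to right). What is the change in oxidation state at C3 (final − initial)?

Before: C3 has 1 bond to C, 1 bond to H, 2 bonds to O → oxidation state +1.
After: C3 has 1 bond to C, 3 bonds to O → oxidation state +3.
Δ = +3 − (+1) = +2, so this is an oxidation at C3.

+2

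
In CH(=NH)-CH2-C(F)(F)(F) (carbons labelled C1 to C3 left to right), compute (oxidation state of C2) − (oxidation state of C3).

C2: 2C, 2H → 0 − 2 = -2
C3: 1C, 3F → 0 + 3 = +3
Difference: -2 − (+3) = -5.

-5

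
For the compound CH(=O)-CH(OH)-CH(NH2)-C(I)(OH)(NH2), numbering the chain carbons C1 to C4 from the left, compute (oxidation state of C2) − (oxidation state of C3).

0

C2: 2C, 1H, 1O → 0 − 1 + 1 = 0
C3: 2C, 1H, 1N → 0 − 1 + 1 = 0
Difference: 0 − (0) = 0.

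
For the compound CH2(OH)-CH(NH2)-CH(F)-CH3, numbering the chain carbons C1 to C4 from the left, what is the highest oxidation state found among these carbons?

Tallying each carbon's bonds:
C1: 1C, 2H, 1O → 0 − 2 + 1 = -1
C2: 2C, 1H, 1N → 0 − 1 + 1 = 0
C3: 2C, 1H, 1F → 0 − 1 + 1 = 0
C4: 1C, 3H → 0 − 3 = -3
The highest value is 0.

0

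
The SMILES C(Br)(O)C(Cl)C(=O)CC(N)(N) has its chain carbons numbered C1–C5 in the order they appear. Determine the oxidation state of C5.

+1

C5 has one bond to C (0), one bond to N (+1), one bond to H (-1), one bond to N (+1).
Oxidation state = 0 + 1 − 1 + 1 = +1.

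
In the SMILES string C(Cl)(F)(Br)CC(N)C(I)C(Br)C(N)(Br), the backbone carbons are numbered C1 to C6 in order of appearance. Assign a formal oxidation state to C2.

C2 has one bond to C (0), one bond to C (0), one bond to H (-1), one bond to H (-1).
Oxidation state = 0 + 0 − 1 − 1 = -2.

-2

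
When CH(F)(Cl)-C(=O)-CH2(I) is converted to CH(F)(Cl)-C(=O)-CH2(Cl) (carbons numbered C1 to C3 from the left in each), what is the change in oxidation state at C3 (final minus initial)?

0

Before: C3 has 1 bond to C, 2 bonds to H, 1 bond to I → oxidation state -1.
After: C3 has 1 bond to C, 2 bonds to H, 1 bond to Cl → oxidation state -1.
Δ = -1 − (-1) = 0, so no net redox change at C3.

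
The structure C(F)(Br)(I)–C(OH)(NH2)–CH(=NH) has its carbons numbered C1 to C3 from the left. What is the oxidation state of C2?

Each bond to a more electronegative atom (O, N, halogen) counts +1, each bond to a less electronegative atom (H, metal, B, Si) counts −1, and each C–C bond counts 0.
C2 has one bond to C (0), one bond to C (0), one bond to O (+1), one bond to N (+1).
Oxidation state = 0 + 0 + 1 + 1 = +2.

+2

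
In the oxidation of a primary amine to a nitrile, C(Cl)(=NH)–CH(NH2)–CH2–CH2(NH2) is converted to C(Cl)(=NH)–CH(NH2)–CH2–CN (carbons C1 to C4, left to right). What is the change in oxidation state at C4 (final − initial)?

Before: C4 has 1 bond to C, 2 bonds to H, 1 bond to N → oxidation state -1.
After: C4 has 1 bond to C, 3 bonds to N → oxidation state +3.
Δ = +3 − (-1) = +4, so this is an oxidation at C4.

+4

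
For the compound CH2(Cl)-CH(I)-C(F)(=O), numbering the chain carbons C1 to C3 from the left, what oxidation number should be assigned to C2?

C2 has one bond to C (0), one bond to C (0), one bond to H (-1), one bond to I (+1).
Oxidation state = 0 + 0 − 1 + 1 = 0.

0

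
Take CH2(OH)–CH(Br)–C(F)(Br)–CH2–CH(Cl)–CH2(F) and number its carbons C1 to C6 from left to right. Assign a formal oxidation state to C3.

+2

Bonds to more-electronegative neighbours contribute +1 each, bonds to H or metals contribute −1 each, and C–C bonds contribute 0.
C3 has one bond to C (0), one bond to C (0), one bond to F (+1), one bond to Br (+1).
Oxidation state = 0 + 0 + 1 + 1 = +2.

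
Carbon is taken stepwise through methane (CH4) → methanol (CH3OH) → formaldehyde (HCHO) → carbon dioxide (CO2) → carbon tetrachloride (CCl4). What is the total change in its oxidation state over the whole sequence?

+8

Carbon oxidation states along the series — methane: -4, methanol: -2, formaldehyde: 0, carbon dioxide: +4, carbon tetrachloride: +4.
Net change = +4 − (-4) = +8.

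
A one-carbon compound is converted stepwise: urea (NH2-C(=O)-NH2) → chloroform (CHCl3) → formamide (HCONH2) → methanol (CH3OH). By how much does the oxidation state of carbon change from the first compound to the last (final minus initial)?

-6

Carbon oxidation states along the series — urea: +4, chloroform: +2, formamide: +2, methanol: -2.
Net change = -2 − (+4) = -6.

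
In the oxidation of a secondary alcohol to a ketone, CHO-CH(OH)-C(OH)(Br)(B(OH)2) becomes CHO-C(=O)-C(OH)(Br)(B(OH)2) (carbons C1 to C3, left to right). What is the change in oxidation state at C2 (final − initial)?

+2

Before: C2 has 2 bonds to C, 1 bond to H, 1 bond to O → oxidation state 0.
After: C2 has 2 bonds to C, 2 bonds to O → oxidation state +2.
Δ = +2 − (0) = +2, so this is an oxidation at C2.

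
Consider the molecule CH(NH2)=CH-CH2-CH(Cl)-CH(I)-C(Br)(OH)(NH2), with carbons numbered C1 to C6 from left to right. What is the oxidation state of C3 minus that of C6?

-5

C3: 2C, 2H → 0 − 2 = -2
C6: 1C, 1O, 1N, 1Br → 0 + 1 + 1 + 1 = +3
Difference: -2 − (+3) = -5.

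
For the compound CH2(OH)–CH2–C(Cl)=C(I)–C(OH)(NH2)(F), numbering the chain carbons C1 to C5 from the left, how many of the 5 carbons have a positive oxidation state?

Assign +1 per bond to O/N/halogen, −1 per bond to H or an electropositive element, and 0 per bond to carbon. Tallying each carbon:
C1: 1C, 2H, 1O → 0 − 2 + 1 = -1
C2: 2C, 2H → 0 − 2 = -2
C3: 3C, 1Cl → 0 + 1 = +1
C4: 3C, 1I → 0 + 1 = +1
C5: 1C, 1O, 1N, 1F → 0 + 1 + 1 + 1 = +3
3 carbons (C3, C4, C5) meet the condition.

3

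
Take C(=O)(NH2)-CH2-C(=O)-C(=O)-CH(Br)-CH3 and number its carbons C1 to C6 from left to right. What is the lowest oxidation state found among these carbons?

-3

Tallying each carbon's bonds:
C1: 1C, 2O, 1N → 0 + 2 + 1 = +3
C2: 2C, 2H → 0 − 2 = -2
C3: 2C, 2O → 0 + 2 = +2
C4: 2C, 2O → 0 + 2 = +2
C5: 2C, 1H, 1Br → 0 − 1 + 1 = 0
C6: 1C, 3H → 0 − 3 = -3
The lowest value is -3.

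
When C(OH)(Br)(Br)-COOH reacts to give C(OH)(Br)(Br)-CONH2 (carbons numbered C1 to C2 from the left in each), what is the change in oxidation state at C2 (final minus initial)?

Before: C2 has 1 bond to C, 3 bonds to O → oxidation state +3.
After: C2 has 1 bond to C, 2 bonds to O, 1 bond to N → oxidation state +3.
Δ = +3 − (+3) = 0, so no net redox change at C2.

0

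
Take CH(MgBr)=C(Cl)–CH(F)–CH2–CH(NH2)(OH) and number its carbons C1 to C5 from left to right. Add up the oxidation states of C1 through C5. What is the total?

Tallying each carbon's bonds:
C1: 2C, 1H, 1Mg → 0 − 1 − 1 = -2
C2: 3C, 1Cl → 0 + 1 = +1
C3: 2C, 1H, 1F → 0 − 1 + 1 = 0
C4: 2C, 2H → 0 − 2 = -2
C5: 1C, 1H, 1O, 1N → 0 − 1 + 1 + 1 = +1
Sum = -2 + 1 + 0 − 2 + 1 = -2.

-2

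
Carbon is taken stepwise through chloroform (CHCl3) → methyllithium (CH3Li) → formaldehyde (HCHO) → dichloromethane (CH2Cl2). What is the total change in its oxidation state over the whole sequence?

Carbon oxidation states along the series — chloroform: +2, methyllithium: -4, formaldehyde: 0, dichloromethane: 0.
Net change = 0 − (+2) = -2.

-2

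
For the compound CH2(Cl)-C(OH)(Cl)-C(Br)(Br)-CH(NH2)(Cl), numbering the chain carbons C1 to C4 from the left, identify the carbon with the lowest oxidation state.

Bonds to more-electronegative neighbours contribute +1 each, bonds to H or metals contribute −1 each, and C–C bonds contribute 0. Tallying each carbon:
C1: 1C, 2H, 1Cl → 0 − 2 + 1 = -1
C2: 2C, 1O, 1Cl → 0 + 1 + 1 = +2
C3: 2C, 2Br → 0 + 2 = +2
C4: 1C, 1H, 1N, 1Cl → 0 − 1 + 1 + 1 = +1
The most reduced carbon is C1 at -1.

C1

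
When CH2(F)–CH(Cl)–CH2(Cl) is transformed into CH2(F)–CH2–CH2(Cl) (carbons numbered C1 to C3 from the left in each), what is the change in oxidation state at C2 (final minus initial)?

Before: C2 has 2 bonds to C, 1 bond to H, 1 bond to Cl → oxidation state 0.
After: C2 has 2 bonds to C, 2 bonds to H → oxidation state -2.
Δ = -2 − (0) = -2, so this is a reduction at C2.

-2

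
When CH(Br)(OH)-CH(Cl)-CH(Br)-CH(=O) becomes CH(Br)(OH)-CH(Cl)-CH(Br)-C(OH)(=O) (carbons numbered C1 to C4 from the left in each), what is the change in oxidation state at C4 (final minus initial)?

+2

Before: C4 has 1 bond to C, 1 bond to H, 2 bonds to O → oxidation state +1.
After: C4 has 1 bond to C, 3 bonds to O → oxidation state +3.
Δ = +3 − (+1) = +2, so this is an oxidation at C4.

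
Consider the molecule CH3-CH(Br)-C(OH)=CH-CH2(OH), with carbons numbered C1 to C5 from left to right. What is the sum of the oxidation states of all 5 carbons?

-4

Bonds to more-electronegative neighbours contribute +1 each, bonds to H or metals contribute −1 each, and C–C bonds contribute 0. Tallying each carbon:
C1: 1C, 3H → 0 − 3 = -3
C2: 2C, 1H, 1Br → 0 − 1 + 1 = 0
C3: 3C, 1O → 0 + 1 = +1
C4: 3C, 1H → 0 − 1 = -1
C5: 1C, 2H, 1O → 0 − 2 + 1 = -1
Sum = -3 + 0 + 1 − 1 − 1 = -4.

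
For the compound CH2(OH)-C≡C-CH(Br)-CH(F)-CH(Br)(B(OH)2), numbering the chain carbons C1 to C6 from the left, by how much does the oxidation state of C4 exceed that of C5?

0

C4: 2C, 1H, 1Br → 0 − 1 + 1 = 0
C5: 2C, 1H, 1F → 0 − 1 + 1 = 0
Difference: 0 − (0) = 0.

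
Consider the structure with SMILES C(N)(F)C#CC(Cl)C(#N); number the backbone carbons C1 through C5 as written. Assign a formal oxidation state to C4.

0

C4 has one bond to C (0), one bond to C (0), one bond to Cl (+1), one bond to H (-1).
Oxidation state = 0 + 0 + 1 − 1 = 0.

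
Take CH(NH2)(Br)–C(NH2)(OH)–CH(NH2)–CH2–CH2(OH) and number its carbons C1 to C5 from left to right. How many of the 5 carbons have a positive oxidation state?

2

Tallying each carbon's bonds:
C1: 1C, 1H, 1N, 1Br → 0 − 1 + 1 + 1 = +1
C2: 2C, 1O, 1N → 0 + 1 + 1 = +2
C3: 2C, 1H, 1N → 0 − 1 + 1 = 0
C4: 2C, 2H → 0 − 2 = -2
C5: 1C, 2H, 1O → 0 − 2 + 1 = -1
2 carbons (C1, C2) meet the condition.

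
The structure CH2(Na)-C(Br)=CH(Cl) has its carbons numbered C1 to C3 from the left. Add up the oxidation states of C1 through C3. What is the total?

Each bond to a more electronegative atom (O, N, halogen) counts +1, each bond to a less electronegative atom (H, metal, B, Si) counts −1, and each C–C bond counts 0. Tallying each carbon:
C1: 1C, 2H, 1Na → 0 − 2 − 1 = -3
C2: 3C, 1Br → 0 + 1 = +1
C3: 2C, 1H, 1Cl → 0 − 1 + 1 = 0
Sum = -3 + 1 + 0 = -2.

-2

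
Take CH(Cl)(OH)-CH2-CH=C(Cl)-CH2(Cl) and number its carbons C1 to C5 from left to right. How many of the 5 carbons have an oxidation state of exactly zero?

Tallying each carbon's bonds:
C1: 1C, 1H, 1O, 1Cl → 0 − 1 + 1 + 1 = +1
C2: 2C, 2H → 0 − 2 = -2
C3: 3C, 1H → 0 − 1 = -1
C4: 3C, 1Cl → 0 + 1 = +1
C5: 1C, 2H, 1Cl → 0 − 2 + 1 = -1
0 carbons meet the condition.

0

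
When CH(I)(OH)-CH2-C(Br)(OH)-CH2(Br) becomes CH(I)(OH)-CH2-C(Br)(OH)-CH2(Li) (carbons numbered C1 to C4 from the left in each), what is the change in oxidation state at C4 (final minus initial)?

Before: C4 has 1 bond to C, 2 bonds to H, 1 bond to Br → oxidation state -1.
After: C4 has 1 bond to C, 2 bonds to H, 1 bond to Li → oxidation state -3.
Δ = -3 − (-1) = -2, so this is a reduction at C4.

-2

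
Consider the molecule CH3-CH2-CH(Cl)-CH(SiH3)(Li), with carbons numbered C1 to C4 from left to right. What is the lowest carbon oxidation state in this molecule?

-3

Tallying each carbon's bonds:
C1: 1C, 3H → 0 − 3 = -3
C2: 2C, 2H → 0 − 2 = -2
C3: 2C, 1H, 1Cl → 0 − 1 + 1 = 0
C4: 1C, 1H, 1Li, 1Si → 0 − 1 − 1 − 1 = -3
The lowest value is -3.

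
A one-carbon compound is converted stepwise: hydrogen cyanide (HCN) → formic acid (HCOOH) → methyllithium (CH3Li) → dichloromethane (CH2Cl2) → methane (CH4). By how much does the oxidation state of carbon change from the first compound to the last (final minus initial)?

-6

Carbon oxidation states along the series — hydrogen cyanide: +2, formic acid: +2, methyllithium: -4, dichloromethane: 0, methane: -4.
Net change = -4 − (+2) = -6.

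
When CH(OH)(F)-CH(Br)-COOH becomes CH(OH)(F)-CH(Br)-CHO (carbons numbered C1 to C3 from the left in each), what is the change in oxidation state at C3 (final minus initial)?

-2

Before: C3 has 1 bond to C, 3 bonds to O → oxidation state +3.
After: C3 has 1 bond to C, 1 bond to H, 2 bonds to O → oxidation state +1.
Δ = +1 − (+3) = -2, so this is a reduction at C3.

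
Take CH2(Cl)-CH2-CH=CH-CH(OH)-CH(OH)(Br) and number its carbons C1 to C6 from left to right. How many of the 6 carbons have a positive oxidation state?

Tallying each carbon's bonds:
C1: 1C, 2H, 1Cl → 0 − 2 + 1 = -1
C2: 2C, 2H → 0 − 2 = -2
C3: 3C, 1H → 0 − 1 = -1
C4: 3C, 1H → 0 − 1 = -1
C5: 2C, 1H, 1O → 0 − 1 + 1 = 0
C6: 1C, 1H, 1O, 1Br → 0 − 1 + 1 + 1 = +1
1 carbon (C6) meets the condition.

1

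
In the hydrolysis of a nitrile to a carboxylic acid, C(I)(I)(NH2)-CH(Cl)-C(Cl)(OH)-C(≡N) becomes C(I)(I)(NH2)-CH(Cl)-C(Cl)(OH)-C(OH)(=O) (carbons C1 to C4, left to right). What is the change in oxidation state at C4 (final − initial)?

Before: C4 has 1 bond to C, 3 bonds to N → oxidation state +3.
After: C4 has 1 bond to C, 3 bonds to O → oxidation state +3.
Δ = +3 − (+3) = 0, so no net redox change at C4.

0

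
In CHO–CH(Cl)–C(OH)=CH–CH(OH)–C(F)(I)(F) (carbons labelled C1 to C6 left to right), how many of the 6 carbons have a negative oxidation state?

1

Tallying each carbon's bonds:
C1: 1C, 1H, 2O → 0 − 1 + 2 = +1
C2: 2C, 1H, 1Cl → 0 − 1 + 1 = 0
C3: 3C, 1O → 0 + 1 = +1
C4: 3C, 1H → 0 − 1 = -1
C5: 2C, 1H, 1O → 0 − 1 + 1 = 0
C6: 1C, 2F, 1I → 0 + 2 + 1 = +3
1 carbon (C4) meets the condition.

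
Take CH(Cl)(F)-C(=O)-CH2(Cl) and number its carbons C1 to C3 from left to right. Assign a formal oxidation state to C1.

+1

C1 has one bond to C (0), one bond to H (-1), one bond to Cl (+1), one bond to F (+1).
Oxidation state = 0 − 1 + 1 + 1 = +1.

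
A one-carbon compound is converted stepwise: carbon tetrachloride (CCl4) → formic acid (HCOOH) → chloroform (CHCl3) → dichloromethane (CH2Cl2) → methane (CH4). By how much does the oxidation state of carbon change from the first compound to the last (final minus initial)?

-8

Carbon oxidation states along the series — carbon tetrachloride: +4, formic acid: +2, chloroform: +2, dichloromethane: 0, methane: -4.
Net change = -4 − (+4) = -8.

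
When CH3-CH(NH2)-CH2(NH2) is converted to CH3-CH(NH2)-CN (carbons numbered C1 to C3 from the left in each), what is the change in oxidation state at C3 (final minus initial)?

+4

Before: C3 has 1 bond to C, 2 bonds to H, 1 bond to N → oxidation state -1.
After: C3 has 1 bond to C, 3 bonds to N → oxidation state +3.
Δ = +3 − (-1) = +4, so this is an oxidation at C3.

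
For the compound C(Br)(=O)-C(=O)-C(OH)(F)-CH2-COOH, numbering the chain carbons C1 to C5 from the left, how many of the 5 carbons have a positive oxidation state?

4

Tallying each carbon's bonds:
C1: 1C, 2O, 1Br → 0 + 2 + 1 = +3
C2: 2C, 2O → 0 + 2 = +2
C3: 2C, 1O, 1F → 0 + 1 + 1 = +2
C4: 2C, 2H → 0 − 2 = -2
C5: 1C, 3O → 0 + 3 = +3
4 carbons (C1, C2, C3, C5) meet the condition.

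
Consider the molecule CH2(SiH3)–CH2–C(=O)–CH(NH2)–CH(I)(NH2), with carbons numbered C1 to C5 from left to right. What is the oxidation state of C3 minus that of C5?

C3: 2C, 2O → 0 + 2 = +2
C5: 1C, 1H, 1N, 1I → 0 − 1 + 1 + 1 = +1
Difference: +2 − (+1) = +1.

+1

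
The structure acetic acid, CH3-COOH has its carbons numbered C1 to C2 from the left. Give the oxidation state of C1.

Assign +1 per bond to O/N/halogen, −1 per bond to H or an electropositive element, and 0 per bond to carbon.
C1 has one bond to H (-1), one bond to H (-1), one bond to H (-1), one bond to C (0).
Oxidation state = -1 − 1 − 1 + 0 = -3.

-3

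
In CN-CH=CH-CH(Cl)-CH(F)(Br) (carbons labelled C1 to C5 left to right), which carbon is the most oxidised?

Assign +1 per bond to O/N/halogen, −1 per bond to H or an electropositive element, and 0 per bond to carbon. Tallying each carbon:
C1: 1C, 3N → 0 + 3 = +3
C2: 3C, 1H → 0 − 1 = -1
C3: 3C, 1H → 0 − 1 = -1
C4: 2C, 1H, 1Cl → 0 − 1 + 1 = 0
C5: 1C, 1H, 1F, 1Br → 0 − 1 + 1 + 1 = +1
The most oxidised carbon is C1 at +3.

C1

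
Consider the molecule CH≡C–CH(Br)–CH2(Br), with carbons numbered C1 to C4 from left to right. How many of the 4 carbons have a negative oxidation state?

2

Tallying each carbon's bonds:
C1: 3C, 1H → 0 − 1 = -1
C2: 4C → 0 = 0
C3: 2C, 1H, 1Br → 0 − 1 + 1 = 0
C4: 1C, 2H, 1Br → 0 − 2 + 1 = -1
2 carbons (C1, C4) meet the condition.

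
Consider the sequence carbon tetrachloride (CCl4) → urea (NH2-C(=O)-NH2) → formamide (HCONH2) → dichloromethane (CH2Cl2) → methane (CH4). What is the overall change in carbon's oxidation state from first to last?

-8

Carbon oxidation states along the series — carbon tetrachloride: +4, urea: +4, formamide: +2, dichloromethane: 0, methane: -4.
Net change = -4 − (+4) = -8.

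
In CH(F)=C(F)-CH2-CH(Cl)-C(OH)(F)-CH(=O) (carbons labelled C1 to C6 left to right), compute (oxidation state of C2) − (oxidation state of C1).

+1

C2: 3C, 1F → 0 + 1 = +1
C1: 2C, 1H, 1F → 0 − 1 + 1 = 0
Difference: +1 − (0) = +1.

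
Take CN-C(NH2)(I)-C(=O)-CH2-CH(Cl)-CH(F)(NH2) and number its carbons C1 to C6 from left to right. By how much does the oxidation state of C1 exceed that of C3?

C1: 1C, 3N → 0 + 3 = +3
C3: 2C, 2O → 0 + 2 = +2
Difference: +3 − (+2) = +1.

+1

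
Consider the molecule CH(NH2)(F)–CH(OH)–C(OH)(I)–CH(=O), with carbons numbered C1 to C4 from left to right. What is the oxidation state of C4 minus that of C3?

C4: 1C, 1H, 2O → 0 − 1 + 2 = +1
C3: 2C, 1O, 1I → 0 + 1 + 1 = +2
Difference: +1 − (+2) = -1.

-1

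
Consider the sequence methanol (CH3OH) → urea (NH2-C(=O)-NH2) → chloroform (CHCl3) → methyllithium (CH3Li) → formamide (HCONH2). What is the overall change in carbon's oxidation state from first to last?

Carbon oxidation states along the series — methanol: -2, urea: +4, chloroform: +2, methyllithium: -4, formamide: +2.
Net change = +2 − (-2) = +4.

+4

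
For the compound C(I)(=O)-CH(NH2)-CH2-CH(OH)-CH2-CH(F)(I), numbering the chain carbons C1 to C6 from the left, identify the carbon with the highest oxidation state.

Each bond to a more electronegative atom (O, N, halogen) counts +1, each bond to a less electronegative atom (H, metal, B, Si) counts −1, and each C–C bond counts 0. Tallying each carbon:
C1: 1C, 2O, 1I → 0 + 2 + 1 = +3
C2: 2C, 1H, 1N → 0 − 1 + 1 = 0
C3: 2C, 2H → 0 − 2 = -2
C4: 2C, 1H, 1O → 0 − 1 + 1 = 0
C5: 2C, 2H → 0 − 2 = -2
C6: 1C, 1H, 1F, 1I → 0 − 1 + 1 + 1 = +1
The most oxidised carbon is C1 at +3.

C1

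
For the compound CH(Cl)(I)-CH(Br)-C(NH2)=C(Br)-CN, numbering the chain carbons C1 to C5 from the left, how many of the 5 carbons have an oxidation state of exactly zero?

1

Count +1 for every bond to an atom more electronegative than carbon and −1 for every bond to one less electronegative; C–C bonds are 0. Tallying each carbon:
C1: 1C, 1H, 1Cl, 1I → 0 − 1 + 1 + 1 = +1
C2: 2C, 1H, 1Br → 0 − 1 + 1 = 0
C3: 3C, 1N → 0 + 1 = +1
C4: 3C, 1Br → 0 + 1 = +1
C5: 1C, 3N → 0 + 3 = +3
1 carbon (C2) meets the condition.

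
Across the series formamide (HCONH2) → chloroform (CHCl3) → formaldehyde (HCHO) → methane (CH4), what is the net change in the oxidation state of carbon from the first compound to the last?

Carbon oxidation states along the series — formamide: +2, chloroform: +2, formaldehyde: 0, methane: -4.
Net change = -4 − (+2) = -6.

-6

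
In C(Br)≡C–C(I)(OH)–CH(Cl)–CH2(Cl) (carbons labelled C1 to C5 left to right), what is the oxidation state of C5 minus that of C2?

-1

C5: 1C, 2H, 1Cl → 0 − 2 + 1 = -1
C2: 4C → 0 = 0
Difference: -1 − (0) = -1.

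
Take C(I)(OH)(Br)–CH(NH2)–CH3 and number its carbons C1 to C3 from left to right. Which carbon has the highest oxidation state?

Tallying each carbon's bonds:
C1: 1C, 1O, 1Br, 1I → 0 + 1 + 1 + 1 = +3
C2: 2C, 1H, 1N → 0 − 1 + 1 = 0
C3: 1C, 3H → 0 − 3 = -3
The most oxidised carbon is C1 at +3.

C1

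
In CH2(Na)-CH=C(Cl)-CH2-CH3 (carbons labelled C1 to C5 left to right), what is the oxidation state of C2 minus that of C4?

C2: 3C, 1H → 0 − 1 = -1
C4: 2C, 2H → 0 − 2 = -2
Difference: -1 − (-2) = +1.

+1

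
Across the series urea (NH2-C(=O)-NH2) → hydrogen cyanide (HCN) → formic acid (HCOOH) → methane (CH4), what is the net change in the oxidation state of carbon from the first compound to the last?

-8

Carbon oxidation states along the series — urea: +4, hydrogen cyanide: +2, formic acid: +2, methane: -4.
Net change = -4 − (+4) = -8.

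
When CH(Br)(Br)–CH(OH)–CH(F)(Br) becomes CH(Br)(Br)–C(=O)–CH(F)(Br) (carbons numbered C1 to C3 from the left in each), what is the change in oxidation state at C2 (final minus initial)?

Before: C2 has 2 bonds to C, 1 bond to H, 1 bond to O → oxidation state 0.
After: C2 has 2 bonds to C, 2 bonds to O → oxidation state +2.
Δ = +2 − (0) = +2, so this is an oxidation at C2.

+2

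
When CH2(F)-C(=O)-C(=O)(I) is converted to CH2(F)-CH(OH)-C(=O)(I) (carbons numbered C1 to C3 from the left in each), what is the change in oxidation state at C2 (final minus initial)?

-2

Before: C2 has 2 bonds to C, 2 bonds to O → oxidation state +2.
After: C2 has 2 bonds to C, 1 bond to H, 1 bond to O → oxidation state 0.
Δ = 0 − (+2) = -2, so this is a reduction at C2.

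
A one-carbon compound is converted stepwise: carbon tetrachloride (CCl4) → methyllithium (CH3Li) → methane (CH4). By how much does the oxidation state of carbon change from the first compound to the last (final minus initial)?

Carbon oxidation states along the series — carbon tetrachloride: +4, methyllithium: -4, methane: -4.
Net change = -4 − (+4) = -8.

-8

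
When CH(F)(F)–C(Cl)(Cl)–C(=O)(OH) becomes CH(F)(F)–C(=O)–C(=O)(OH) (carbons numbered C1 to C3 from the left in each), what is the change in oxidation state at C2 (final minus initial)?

0

Before: C2 has 2 bonds to C, 2 bonds to Cl → oxidation state +2.
After: C2 has 2 bonds to C, 2 bonds to O → oxidation state +2.
Δ = +2 − (+2) = 0, so no net redox change at C2.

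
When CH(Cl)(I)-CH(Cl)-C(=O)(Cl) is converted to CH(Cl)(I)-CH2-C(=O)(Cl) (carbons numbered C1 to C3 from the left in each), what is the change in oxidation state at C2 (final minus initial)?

-2

Before: C2 has 2 bonds to C, 1 bond to H, 1 bond to Cl → oxidation state 0.
After: C2 has 2 bonds to C, 2 bonds to H → oxidation state -2.
Δ = -2 − (0) = -2, so this is a reduction at C2.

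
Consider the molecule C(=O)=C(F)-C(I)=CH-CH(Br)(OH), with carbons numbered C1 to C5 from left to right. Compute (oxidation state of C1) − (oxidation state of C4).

C1: 2C, 2O → 0 + 2 = +2
C4: 3C, 1H → 0 − 1 = -1
Difference: +2 − (-1) = +3.

+3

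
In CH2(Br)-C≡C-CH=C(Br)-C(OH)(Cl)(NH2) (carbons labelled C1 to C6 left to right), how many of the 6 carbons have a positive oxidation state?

2

Tallying each carbon's bonds:
C1: 1C, 2H, 1Br → 0 − 2 + 1 = -1
C2: 4C → 0 = 0
C3: 4C → 0 = 0
C4: 3C, 1H → 0 − 1 = -1
C5: 3C, 1Br → 0 + 1 = +1
C6: 1C, 1O, 1N, 1Cl → 0 + 1 + 1 + 1 = +3
2 carbons (C5, C6) meet the condition.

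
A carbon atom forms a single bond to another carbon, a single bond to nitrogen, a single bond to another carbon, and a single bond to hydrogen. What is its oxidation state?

0

The carbon has one bond to C (0), one bond to C (0), one bond to N (+1), one bond to H (-1).
Oxidation state = 0 + 0 + 1 − 1 = 0.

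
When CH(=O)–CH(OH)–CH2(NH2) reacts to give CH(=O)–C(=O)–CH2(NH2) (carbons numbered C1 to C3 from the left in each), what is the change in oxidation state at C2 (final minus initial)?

Before: C2 has 2 bonds to C, 1 bond to H, 1 bond to O → oxidation state 0.
After: C2 has 2 bonds to C, 2 bonds to O → oxidation state +2.
Δ = +2 − (0) = +2, so this is an oxidation at C2.

+2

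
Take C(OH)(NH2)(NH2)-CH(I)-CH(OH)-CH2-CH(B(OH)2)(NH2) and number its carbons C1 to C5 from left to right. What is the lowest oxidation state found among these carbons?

Tallying each carbon's bonds:
C1: 1C, 1O, 2N → 0 + 1 + 2 = +3
C2: 2C, 1H, 1I → 0 − 1 + 1 = 0
C3: 2C, 1H, 1O → 0 − 1 + 1 = 0
C4: 2C, 2H → 0 − 2 = -2
C5: 1C, 1H, 1N, 1B → 0 − 1 + 1 − 1 = -1
The lowest value is -2.

-2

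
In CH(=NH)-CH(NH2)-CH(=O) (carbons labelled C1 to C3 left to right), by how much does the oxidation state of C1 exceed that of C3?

0

C1: 1C, 1H, 2N → 0 − 1 + 2 = +1
C3: 1C, 1H, 2O → 0 − 1 + 2 = +1
Difference: +1 − (+1) = 0.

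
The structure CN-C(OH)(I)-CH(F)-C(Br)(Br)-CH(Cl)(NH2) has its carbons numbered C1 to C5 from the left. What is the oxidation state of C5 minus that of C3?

+1

C5: 1C, 1H, 1N, 1Cl → 0 − 1 + 1 + 1 = +1
C3: 2C, 1H, 1F → 0 − 1 + 1 = 0
Difference: +1 − (0) = +1.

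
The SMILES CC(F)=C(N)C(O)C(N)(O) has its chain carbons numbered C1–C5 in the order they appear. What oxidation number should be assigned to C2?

C2 has one bond to C (0), a double bond to C (2×0 = 0), one bond to F (+1).
Oxidation state = 0 + 0 + 1 = +1.

+1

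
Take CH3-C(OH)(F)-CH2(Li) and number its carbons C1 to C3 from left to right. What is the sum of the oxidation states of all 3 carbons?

Tallying each carbon's bonds:
C1: 1C, 3H → 0 − 3 = -3
C2: 2C, 1O, 1F → 0 + 1 + 1 = +2
C3: 1C, 2H, 1Li → 0 − 2 − 1 = -3
Sum = -3 + 2 − 3 = -4.

-4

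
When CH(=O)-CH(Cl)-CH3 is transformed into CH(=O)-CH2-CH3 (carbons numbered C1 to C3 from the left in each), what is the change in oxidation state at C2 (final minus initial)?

Before: C2 has 2 bonds to C, 1 bond to H, 1 bond to Cl → oxidation state 0.
After: C2 has 2 bonds to C, 2 bonds to H → oxidation state -2.
Δ = -2 − (0) = -2, so this is a reduction at C2.

-2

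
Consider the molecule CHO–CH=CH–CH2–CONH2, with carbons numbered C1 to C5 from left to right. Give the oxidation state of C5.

Bonds to more-electronegative neighbours contribute +1 each, bonds to H or metals contribute −1 each, and C–C bonds contribute 0.
C5 has one bond to C (0), one bond to N (+1), a double bond to O (2×+1 = +2).
Oxidation state = 0 + 1 + 2 = +3.

+3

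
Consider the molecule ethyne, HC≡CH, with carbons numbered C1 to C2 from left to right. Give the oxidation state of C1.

C1 has one bond to H (-1), a triple bond to C (3×0 = 0).
Oxidation state = -1 + 0 = -1.

-1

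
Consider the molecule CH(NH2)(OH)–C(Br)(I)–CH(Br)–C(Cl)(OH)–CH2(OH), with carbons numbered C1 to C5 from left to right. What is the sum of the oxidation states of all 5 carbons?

+4

Tallying each carbon's bonds:
C1: 1C, 1H, 1O, 1N → 0 − 1 + 1 + 1 = +1
C2: 2C, 1Br, 1I → 0 + 1 + 1 = +2
C3: 2C, 1H, 1Br → 0 − 1 + 1 = 0
C4: 2C, 1O, 1Cl → 0 + 1 + 1 = +2
C5: 1C, 2H, 1O → 0 − 2 + 1 = -1
Sum = +1 + 2 + 0 + 2 − 1 = +4.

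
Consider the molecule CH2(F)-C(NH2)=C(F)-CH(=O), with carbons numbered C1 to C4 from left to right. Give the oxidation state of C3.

Each bond to a more electronegative atom (O, N, halogen) counts +1, each bond to a less electronegative atom (H, metal, B, Si) counts −1, and each C–C bond counts 0.
C3 has a double bond to C (2×0 = 0), one bond to C (0), one bond to F (+1).
Oxidation state = 0 + 0 + 1 = +1.

+1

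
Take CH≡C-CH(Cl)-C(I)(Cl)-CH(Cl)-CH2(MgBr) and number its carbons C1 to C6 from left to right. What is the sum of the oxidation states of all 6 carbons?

-2

Bonds to more-electronegative neighbours contribute +1 each, bonds to H or metals contribute −1 each, and C–C bonds contribute 0. Tallying each carbon:
C1: 3C, 1H → 0 − 1 = -1
C2: 4C → 0 = 0
C3: 2C, 1H, 1Cl → 0 − 1 + 1 = 0
C4: 2C, 1Cl, 1I → 0 + 1 + 1 = +2
C5: 2C, 1H, 1Cl → 0 − 1 + 1 = 0
C6: 1C, 2H, 1Mg → 0 − 2 − 1 = -3
Sum = -1 + 0 + 0 + 2 + 0 − 3 = -2.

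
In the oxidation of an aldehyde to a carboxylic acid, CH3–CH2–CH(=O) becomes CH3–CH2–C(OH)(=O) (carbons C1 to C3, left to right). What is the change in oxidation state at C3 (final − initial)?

+2

Before: C3 has 1 bond to C, 1 bond to H, 2 bonds to O → oxidation state +1.
After: C3 has 1 bond to C, 3 bonds to O → oxidation state +3.
Δ = +3 − (+1) = +2, so this is an oxidation at C3.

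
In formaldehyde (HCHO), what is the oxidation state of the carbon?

0

Assign +1 per bond to O/N/halogen, −1 per bond to H or an electropositive element, and 0 per bond to carbon.
The carbon has one bond to H (-1), one bond to H (-1), a double bond to O (2×+1 = +2).
Oxidation state = -1 − 1 + 2 = 0.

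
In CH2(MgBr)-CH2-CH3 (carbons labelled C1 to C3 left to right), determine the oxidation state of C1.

Count +1 for every bond to an atom more electronegative than carbon and −1 for every bond to one less electronegative; C–C bonds are 0.
C1 has one bond to C (0), one bond to H (-1), one bond to Mg (-1), one bond to H (-1).
Oxidation state = 0 − 1 − 1 − 1 = -3.

-3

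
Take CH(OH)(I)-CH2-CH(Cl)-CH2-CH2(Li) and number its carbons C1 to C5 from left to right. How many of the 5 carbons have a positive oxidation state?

1

Tallying each carbon's bonds:
C1: 1C, 1H, 1O, 1I → 0 − 1 + 1 + 1 = +1
C2: 2C, 2H → 0 − 2 = -2
C3: 2C, 1H, 1Cl → 0 − 1 + 1 = 0
C4: 2C, 2H → 0 − 2 = -2
C5: 1C, 2H, 1Li → 0 − 2 − 1 = -3
1 carbon (C1) meets the condition.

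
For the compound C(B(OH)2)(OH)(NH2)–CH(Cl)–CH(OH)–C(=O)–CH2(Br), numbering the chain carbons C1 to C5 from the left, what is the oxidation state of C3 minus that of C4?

-2

C3: 2C, 1H, 1O → 0 − 1 + 1 = 0
C4: 2C, 2O → 0 + 2 = +2
Difference: 0 − (+2) = -2.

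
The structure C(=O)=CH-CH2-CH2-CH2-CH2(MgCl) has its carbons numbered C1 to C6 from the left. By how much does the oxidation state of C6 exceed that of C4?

-1

C6: 1C, 2H, 1Mg → 0 − 2 − 1 = -3
C4: 2C, 2H → 0 − 2 = -2
Difference: -3 − (-2) = -1.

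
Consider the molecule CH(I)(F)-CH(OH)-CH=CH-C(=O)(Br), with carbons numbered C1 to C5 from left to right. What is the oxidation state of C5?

Each bond to a more electronegative atom (O, N, halogen) counts +1, each bond to a less electronegative atom (H, metal, B, Si) counts −1, and each C–C bond counts 0.
C5 has one bond to C (0), a double bond to O (2×+1 = +2), one bond to Br (+1).
Oxidation state = 0 + 2 + 1 = +3.

+3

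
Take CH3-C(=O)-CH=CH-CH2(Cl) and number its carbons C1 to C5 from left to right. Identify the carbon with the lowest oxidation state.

C1

Bonds to more-electronegative neighbours contribute +1 each, bonds to H or metals contribute −1 each, and C–C bonds contribute 0. Tallying each carbon:
C1: 1C, 3H → 0 − 3 = -3
C2: 2C, 2O → 0 + 2 = +2
C3: 3C, 1H → 0 − 1 = -1
C4: 3C, 1H → 0 − 1 = -1
C5: 1C, 2H, 1Cl → 0 − 2 + 1 = -1
The most reduced carbon is C1 at -3.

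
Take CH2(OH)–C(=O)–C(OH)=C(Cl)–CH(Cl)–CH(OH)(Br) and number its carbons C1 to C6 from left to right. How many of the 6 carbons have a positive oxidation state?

4

Tallying each carbon's bonds:
C1: 1C, 2H, 1O → 0 − 2 + 1 = -1
C2: 2C, 2O → 0 + 2 = +2
C3: 3C, 1O → 0 + 1 = +1
C4: 3C, 1Cl → 0 + 1 = +1
C5: 2C, 1H, 1Cl → 0 − 1 + 1 = 0
C6: 1C, 1H, 1O, 1Br → 0 − 1 + 1 + 1 = +1
4 carbons (C2, C3, C4, C6) meet the condition.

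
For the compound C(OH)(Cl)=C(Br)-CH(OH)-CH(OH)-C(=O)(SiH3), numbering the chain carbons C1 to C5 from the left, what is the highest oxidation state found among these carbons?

Tallying each carbon's bonds:
C1: 2C, 1O, 1Cl → 0 + 1 + 1 = +2
C2: 3C, 1Br → 0 + 1 = +1
C3: 2C, 1H, 1O → 0 − 1 + 1 = 0
C4: 2C, 1H, 1O → 0 − 1 + 1 = 0
C5: 1C, 2O, 1Si → 0 + 2 − 1 = +1
The highest value is +2.

+2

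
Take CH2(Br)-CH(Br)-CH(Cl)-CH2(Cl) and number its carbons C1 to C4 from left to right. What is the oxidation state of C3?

0

Assign +1 per bond to O/N/halogen, −1 per bond to H or an electropositive element, and 0 per bond to carbon.
C3 has one bond to C (0), one bond to C (0), one bond to Cl (+1), one bond to H (-1).
Oxidation state = 0 + 0 + 1 − 1 = 0.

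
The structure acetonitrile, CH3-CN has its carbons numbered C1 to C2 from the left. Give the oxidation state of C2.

+3

Count +1 for every bond to an atom more electronegative than carbon and −1 for every bond to one less electronegative; C–C bonds are 0.
C2 has a triple bond to N (3×+1 = +3), one bond to C (0).
Oxidation state = +3 + 0 = +3.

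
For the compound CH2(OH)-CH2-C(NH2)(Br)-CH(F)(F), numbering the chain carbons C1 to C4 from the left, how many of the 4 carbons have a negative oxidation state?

2

Assign +1 per bond to O/N/halogen, −1 per bond to H or an electropositive element, and 0 per bond to carbon. Tallying each carbon:
C1: 1C, 2H, 1O → 0 − 2 + 1 = -1
C2: 2C, 2H → 0 − 2 = -2
C3: 2C, 1N, 1Br → 0 + 1 + 1 = +2
C4: 1C, 1H, 2F → 0 − 1 + 2 = +1
2 carbons (C1, C2) meet the condition.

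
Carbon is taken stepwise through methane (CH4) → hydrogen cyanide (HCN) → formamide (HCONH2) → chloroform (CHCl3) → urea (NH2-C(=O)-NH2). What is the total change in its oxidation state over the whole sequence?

+8

Carbon oxidation states along the series — methane: -4, hydrogen cyanide: +2, formamide: +2, chloroform: +2, urea: +4.
Net change = +4 − (-4) = +8.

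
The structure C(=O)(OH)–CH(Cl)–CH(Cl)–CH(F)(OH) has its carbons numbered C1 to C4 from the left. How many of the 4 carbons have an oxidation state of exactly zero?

2

Tallying each carbon's bonds:
C1: 1C, 3O → 0 + 3 = +3
C2: 2C, 1H, 1Cl → 0 − 1 + 1 = 0
C3: 2C, 1H, 1Cl → 0 − 1 + 1 = 0
C4: 1C, 1H, 1O, 1F → 0 − 1 + 1 + 1 = +1
2 carbons (C2, C3) meet the condition.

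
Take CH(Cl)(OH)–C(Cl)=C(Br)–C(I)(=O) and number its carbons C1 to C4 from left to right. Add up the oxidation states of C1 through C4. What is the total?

Count +1 for every bond to an atom more electronegative than carbon and −1 for every bond to one less electronegative; C–C bonds are 0. Tallying each carbon:
C1: 1C, 1H, 1O, 1Cl → 0 − 1 + 1 + 1 = +1
C2: 3C, 1Cl → 0 + 1 = +1
C3: 3C, 1Br → 0 + 1 = +1
C4: 1C, 2O, 1I → 0 + 2 + 1 = +3
Sum = +1 + 1 + 1 + 3 = +6.

+6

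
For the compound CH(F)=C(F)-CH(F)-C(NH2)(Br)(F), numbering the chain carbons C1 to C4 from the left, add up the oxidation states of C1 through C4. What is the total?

+4

Each bond to a more electronegative atom (O, N, halogen) counts +1, each bond to a less electronegative atom (H, metal, B, Si) counts −1, and each C–C bond counts 0. Tallying each carbon:
C1: 2C, 1H, 1F → 0 − 1 + 1 = 0
C2: 3C, 1F → 0 + 1 = +1
C3: 2C, 1H, 1F → 0 − 1 + 1 = 0
C4: 1C, 1N, 1F, 1Br → 0 + 1 + 1 + 1 = +3
Sum = 0 + 1 + 0 + 3 = +4.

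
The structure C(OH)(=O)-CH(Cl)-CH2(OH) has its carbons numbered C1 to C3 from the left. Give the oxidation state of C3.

Assign +1 per bond to O/N/halogen, −1 per bond to H or an electropositive element, and 0 per bond to carbon.
C3 has one bond to C (0), one bond to H (-1), one bond to H (-1), one bond to O (+1).
Oxidation state = 0 − 1 − 1 + 1 = -1.

-1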